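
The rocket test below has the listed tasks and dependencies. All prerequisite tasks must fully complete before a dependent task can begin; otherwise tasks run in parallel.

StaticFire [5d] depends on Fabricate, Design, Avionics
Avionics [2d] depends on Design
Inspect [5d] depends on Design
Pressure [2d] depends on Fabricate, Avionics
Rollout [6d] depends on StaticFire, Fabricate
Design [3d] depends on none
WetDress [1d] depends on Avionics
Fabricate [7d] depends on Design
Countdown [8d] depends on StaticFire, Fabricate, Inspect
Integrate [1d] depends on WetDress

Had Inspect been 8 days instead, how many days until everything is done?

23

The binding path is Design→Fabricate→StaticFire→Countdown = 3+7+5+8 = 23; finish at 23 days.
Inspect has 7 days of float (longest path through it is 16).
The critical path is still Design→Fabricate→StaticFire→Countdown; finish is now 23 days.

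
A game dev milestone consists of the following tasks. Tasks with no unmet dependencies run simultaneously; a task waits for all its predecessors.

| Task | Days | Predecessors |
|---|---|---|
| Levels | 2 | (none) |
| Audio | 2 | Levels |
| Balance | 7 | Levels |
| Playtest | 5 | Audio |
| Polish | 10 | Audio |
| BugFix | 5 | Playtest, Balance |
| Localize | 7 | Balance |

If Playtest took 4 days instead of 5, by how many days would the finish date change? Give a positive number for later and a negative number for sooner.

0

Critical path before the change: Levels→Balance→Localize = 2+7+7 = 16 giving 16 days.
Playtest has 2 days of float (longest path through it is 14).
No other chain overtakes it, so the finish is 16 days.
Change in finish: 16 − 16 = +0 days.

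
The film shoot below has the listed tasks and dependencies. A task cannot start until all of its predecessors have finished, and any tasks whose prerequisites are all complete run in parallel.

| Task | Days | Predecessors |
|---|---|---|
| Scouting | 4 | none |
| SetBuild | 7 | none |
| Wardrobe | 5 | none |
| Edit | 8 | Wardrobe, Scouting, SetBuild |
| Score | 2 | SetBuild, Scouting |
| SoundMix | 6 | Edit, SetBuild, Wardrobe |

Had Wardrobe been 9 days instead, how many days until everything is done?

The binding path is SetBuild→Edit→SoundMix = 7+8+6 = 21; finish at 21 days.
Wardrobe is off the critical path — its longest chain is 19 days, giving 2 of slack.
The binding chain switches to Wardrobe→Edit→SoundMix = 9+8+6 = 23; finish 23 days.

23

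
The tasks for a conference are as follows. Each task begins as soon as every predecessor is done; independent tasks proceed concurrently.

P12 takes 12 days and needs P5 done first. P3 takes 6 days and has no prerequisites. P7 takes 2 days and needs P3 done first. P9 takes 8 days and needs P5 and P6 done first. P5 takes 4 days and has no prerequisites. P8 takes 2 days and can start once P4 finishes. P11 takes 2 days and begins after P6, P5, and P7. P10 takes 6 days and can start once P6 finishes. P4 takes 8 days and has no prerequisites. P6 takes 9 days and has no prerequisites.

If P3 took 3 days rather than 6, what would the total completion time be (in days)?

Baseline: P6→P9 = 9+8 = 17 → 17 days.
The longest path through P3 is only 10 days, so P3 has float 7.
The critical path is still P6→P9; finish is now 17 days.

17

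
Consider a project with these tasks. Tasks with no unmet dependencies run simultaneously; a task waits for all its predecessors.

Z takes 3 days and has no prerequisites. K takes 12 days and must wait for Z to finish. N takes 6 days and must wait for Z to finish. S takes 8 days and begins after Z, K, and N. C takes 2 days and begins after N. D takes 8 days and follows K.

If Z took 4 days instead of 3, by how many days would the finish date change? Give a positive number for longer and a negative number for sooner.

Critical path before the change: Z→K→S = 3+12+8 = 23 giving 23 days.
Since Z is critical, the +1 change carries straight to that chain (now 24 days).
The critical path is still Z→K→S; finish is now 24 days.
Change in finish: 24 − 23 = +1 days.

1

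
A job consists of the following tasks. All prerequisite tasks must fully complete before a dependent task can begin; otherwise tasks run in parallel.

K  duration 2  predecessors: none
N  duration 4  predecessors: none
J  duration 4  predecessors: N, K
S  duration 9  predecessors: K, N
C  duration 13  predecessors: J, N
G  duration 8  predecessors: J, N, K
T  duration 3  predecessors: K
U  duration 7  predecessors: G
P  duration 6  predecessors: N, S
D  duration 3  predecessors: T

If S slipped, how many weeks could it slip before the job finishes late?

Critical path: N→J→G→U = 4+4+8+7 = 23, so the finish is 23 weeks.
Longest path through S: 19 weeks (earliest finish 13, latest finish 17).
So S can slip 17 − 13 = 4 weeks.

4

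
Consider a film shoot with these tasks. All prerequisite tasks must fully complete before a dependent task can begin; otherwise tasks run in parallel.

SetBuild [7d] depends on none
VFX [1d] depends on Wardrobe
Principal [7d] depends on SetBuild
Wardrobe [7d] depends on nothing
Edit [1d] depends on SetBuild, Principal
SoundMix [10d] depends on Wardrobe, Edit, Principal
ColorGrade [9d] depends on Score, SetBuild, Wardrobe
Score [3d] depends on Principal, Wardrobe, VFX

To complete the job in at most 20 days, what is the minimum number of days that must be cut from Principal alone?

6

Current finish: 26 days; target: 20.
Principal is on every critical path, so each day cut from Principal cuts the finish by one (this holds down to a finish of 20).
Need 26 − 20 = 6 days off Principal → Principal becomes 1 day, finish becomes 20.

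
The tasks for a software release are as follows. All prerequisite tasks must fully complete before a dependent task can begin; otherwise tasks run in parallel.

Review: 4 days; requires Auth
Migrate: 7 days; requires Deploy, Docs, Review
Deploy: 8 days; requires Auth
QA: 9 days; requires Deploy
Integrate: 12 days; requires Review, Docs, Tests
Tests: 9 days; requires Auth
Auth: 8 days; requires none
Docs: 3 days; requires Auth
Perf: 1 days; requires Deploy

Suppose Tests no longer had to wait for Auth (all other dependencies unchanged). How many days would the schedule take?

With the dependency in place, Auth→Tests→Integrate = 8+9+12 = 29 sets the finish at 29 days.
Without Auth→Tests, Tests's earliest start moves from 8 to 0.
New critical path: Auth→Deploy→QA = 8+8+9 = 25 ⇒ 25 days.

25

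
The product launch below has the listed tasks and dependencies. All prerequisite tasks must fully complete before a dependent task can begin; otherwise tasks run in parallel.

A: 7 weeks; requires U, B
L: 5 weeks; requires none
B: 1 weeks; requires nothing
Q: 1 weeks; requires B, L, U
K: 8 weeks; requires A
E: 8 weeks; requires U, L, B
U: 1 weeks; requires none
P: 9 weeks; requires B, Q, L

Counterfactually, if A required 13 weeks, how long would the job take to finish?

22

As given, the longest chain is U→A→K = 1+7+8 = 16, so the finish is 16 weeks.
A is on the critical path; changing it to 13 makes that path 22 weeks.
That remains the longest chain; total 22 weeks.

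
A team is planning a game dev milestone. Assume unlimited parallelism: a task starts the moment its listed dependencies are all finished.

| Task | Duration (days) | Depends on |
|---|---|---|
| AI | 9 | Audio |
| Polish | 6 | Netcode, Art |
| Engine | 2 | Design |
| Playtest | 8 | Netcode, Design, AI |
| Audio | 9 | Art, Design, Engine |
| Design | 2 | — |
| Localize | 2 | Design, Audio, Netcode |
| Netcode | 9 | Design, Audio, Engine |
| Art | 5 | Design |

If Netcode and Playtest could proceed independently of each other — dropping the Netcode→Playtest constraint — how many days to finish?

Before: longest chain Design→Art→Audio→AI→Playtest = 2+5+9+9+8 = 33, finish 33.
Dropping Netcode→Playtest doesn't change Playtest's earliest start (25); another predecessor still binds.
After: Design→Art→Audio→AI→Playtest = 2+5+9+9+8 = 33 → 33 days.

33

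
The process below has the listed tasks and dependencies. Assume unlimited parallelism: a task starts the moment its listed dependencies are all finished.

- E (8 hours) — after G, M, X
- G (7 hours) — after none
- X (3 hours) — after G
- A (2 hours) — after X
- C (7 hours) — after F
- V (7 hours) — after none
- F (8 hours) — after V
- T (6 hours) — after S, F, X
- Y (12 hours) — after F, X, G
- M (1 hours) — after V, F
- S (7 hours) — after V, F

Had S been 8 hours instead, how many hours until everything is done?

29

The binding path is V→F→S→T = 7+8+7+6 = 28; finish at 28 hours.
S is on the critical path; changing it to 8 makes that path 29 hours.
That remains the longest chain; total 29 hours.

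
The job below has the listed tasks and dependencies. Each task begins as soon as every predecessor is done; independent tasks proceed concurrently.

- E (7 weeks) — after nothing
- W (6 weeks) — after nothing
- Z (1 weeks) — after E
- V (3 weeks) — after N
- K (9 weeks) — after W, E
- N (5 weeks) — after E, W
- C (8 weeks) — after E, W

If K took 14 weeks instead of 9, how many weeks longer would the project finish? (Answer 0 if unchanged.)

Actual critical path: E→K = 7+9 = 16 ⇒ 16 weeks.
Since K is critical, the +5 change carries straight to that chain (now 21 weeks).
The critical path is still E→K; finish is now 21 weeks.
Change in finish: 21 − 16 = +5 weeks.

5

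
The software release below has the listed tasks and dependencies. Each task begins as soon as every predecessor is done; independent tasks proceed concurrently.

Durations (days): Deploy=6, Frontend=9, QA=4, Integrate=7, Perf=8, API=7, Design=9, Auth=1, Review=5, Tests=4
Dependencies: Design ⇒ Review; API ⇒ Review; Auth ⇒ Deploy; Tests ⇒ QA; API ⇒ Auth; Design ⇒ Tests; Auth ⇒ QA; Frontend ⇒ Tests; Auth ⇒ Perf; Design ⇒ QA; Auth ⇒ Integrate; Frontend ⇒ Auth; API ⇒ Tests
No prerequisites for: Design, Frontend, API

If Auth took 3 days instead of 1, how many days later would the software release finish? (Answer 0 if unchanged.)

Actual critical path: Frontend→Auth→Perf = 9+1+8 = 18 ⇒ 18 days.
Auth is on the critical path; changing it to 3 makes that path 20 days.
No other chain overtakes it, so the finish is 20 days.
Change in finish: 20 − 18 = +2 days.

2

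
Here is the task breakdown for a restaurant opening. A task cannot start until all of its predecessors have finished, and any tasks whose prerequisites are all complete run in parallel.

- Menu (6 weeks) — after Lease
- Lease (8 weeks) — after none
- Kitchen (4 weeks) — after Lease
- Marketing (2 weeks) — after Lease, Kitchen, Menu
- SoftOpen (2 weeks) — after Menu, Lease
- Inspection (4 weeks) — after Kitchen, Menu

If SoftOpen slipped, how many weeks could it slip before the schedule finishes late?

Critical path: Lease→Menu→Inspection = 8+6+4 = 18, so the finish is 18 weeks.
Longest path through SoftOpen: 16 weeks (earliest finish 16, latest finish 18).
So SoftOpen can slip 18 − 16 = 2 weeks.

2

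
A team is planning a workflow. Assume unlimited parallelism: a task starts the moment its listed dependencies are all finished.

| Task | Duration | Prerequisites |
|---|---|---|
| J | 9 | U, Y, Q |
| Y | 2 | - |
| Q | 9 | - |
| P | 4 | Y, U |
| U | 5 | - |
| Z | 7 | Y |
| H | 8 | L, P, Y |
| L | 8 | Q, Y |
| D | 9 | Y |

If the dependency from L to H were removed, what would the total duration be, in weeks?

18

Before: longest chain Q→L→H = 9+8+8 = 25, finish 25.
Without L→H, H's earliest start moves from 17 to 9.
New critical path: Q→J = 9+9 = 18 ⇒ 18 weeks.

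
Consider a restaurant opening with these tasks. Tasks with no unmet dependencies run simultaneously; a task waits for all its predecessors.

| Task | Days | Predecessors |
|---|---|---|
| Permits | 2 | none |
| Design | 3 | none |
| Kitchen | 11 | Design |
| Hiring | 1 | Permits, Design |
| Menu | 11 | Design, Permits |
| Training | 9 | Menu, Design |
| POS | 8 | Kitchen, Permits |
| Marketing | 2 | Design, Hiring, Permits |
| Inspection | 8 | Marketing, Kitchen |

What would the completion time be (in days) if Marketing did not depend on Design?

23

Original critical path: Design→Menu→Training = 3+11+9 = 23 ⇒ 23 days.
Dropping Design→Marketing doesn't change Marketing's earliest start (4); another predecessor still binds.
New critical path: Design→Menu→Training = 3+11+9 = 23 ⇒ 23 days.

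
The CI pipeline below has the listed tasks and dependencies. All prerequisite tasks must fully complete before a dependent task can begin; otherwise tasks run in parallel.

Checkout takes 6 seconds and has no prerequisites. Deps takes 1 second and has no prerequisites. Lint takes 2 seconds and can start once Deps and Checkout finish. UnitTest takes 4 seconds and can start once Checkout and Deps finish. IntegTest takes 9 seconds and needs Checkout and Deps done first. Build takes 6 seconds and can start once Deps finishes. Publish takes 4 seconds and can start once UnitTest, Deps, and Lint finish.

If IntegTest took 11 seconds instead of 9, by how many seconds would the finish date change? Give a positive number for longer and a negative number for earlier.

2

Critical path before the change: Checkout→IntegTest = 6+9 = 15 giving 15 seconds.
Since IntegTest is critical, the +2 change carries straight to that chain (now 17 seconds).
The critical path is still Checkout→IntegTest; finish is now 17 seconds.
Change in finish: 17 − 15 = +2 seconds.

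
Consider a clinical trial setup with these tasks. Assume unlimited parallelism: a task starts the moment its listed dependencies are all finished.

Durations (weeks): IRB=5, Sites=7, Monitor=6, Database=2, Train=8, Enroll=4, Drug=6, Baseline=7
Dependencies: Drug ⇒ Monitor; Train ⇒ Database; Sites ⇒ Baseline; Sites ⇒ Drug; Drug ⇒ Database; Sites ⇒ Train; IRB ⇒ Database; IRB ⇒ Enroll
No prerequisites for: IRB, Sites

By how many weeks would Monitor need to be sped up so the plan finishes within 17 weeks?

2

Current finish: 19 weeks; target: 17.
Monitor is on every critical path, so each week cut from Monitor cuts the finish by one (this holds down to a finish of 17).
Need 19 − 17 = 2 weeks off Monitor → Monitor becomes 4 weeks, finish becomes 17.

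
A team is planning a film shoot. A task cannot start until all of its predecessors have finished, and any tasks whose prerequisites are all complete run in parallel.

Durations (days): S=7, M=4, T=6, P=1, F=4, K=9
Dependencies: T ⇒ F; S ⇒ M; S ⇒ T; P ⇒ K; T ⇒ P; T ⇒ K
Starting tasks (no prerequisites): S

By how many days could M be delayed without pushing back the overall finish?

12

S→T→P→K = 7+6+1+9 = 23 sets the makespan at 23 days.
The longest chain containing M totals 11 days.
So M can slip 23 − 11 = 12 days.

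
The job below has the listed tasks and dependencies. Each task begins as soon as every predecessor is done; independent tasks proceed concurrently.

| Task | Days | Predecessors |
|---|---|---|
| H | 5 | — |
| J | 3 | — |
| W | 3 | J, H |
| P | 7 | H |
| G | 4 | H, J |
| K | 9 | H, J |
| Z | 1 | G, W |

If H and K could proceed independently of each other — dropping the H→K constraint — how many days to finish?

12

Original critical path: H→K = 5+9 = 14 ⇒ 14 days.
Without H→K, K's earliest start moves from 5 to 3.
The longest chain is now J→K = 3+9 = 12, so the job takes 12 days.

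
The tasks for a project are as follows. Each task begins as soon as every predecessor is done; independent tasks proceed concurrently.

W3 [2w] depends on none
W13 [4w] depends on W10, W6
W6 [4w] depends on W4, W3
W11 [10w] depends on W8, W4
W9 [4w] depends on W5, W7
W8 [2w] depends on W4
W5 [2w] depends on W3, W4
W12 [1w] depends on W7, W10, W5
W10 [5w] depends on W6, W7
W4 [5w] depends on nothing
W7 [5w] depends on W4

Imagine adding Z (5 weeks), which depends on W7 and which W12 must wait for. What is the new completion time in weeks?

Originally the project takes 19 weeks.
With Z inserted, W12 now waits for max(W7, W10, W5, Z).
New critical path: W4→W7→W10→W13 = 5+5+5+4 = 19 ⇒ 19 weeks.

19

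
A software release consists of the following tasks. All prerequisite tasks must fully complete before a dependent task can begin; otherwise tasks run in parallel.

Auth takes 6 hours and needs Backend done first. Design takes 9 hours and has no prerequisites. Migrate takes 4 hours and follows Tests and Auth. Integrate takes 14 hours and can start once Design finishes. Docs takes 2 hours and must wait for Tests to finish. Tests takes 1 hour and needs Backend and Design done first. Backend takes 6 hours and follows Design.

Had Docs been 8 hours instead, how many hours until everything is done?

25

The binding path is Design→Backend→Auth→Migrate = 9+6+6+4 = 25; finish at 25 hours.
The longest path through Docs is only 18 hours, so Docs has float 7.
The critical path is still Design→Backend→Auth→Migrate; finish is now 25 hours.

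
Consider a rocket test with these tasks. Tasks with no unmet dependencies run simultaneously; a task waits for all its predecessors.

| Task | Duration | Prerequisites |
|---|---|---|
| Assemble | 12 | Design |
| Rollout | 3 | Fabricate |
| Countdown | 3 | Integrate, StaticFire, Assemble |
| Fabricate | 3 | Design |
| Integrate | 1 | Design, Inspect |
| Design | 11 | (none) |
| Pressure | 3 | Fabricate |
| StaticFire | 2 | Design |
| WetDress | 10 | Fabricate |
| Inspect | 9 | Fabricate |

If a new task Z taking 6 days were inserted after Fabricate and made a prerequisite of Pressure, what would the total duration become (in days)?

27

Originally the rocket test takes 27 days.
With Z inserted, Pressure now waits for max(Fabricate, Z).
New critical path: Design→Fabricate→Inspect→Integrate→Countdown = 11+3+9+1+3 = 27 ⇒ 27 days.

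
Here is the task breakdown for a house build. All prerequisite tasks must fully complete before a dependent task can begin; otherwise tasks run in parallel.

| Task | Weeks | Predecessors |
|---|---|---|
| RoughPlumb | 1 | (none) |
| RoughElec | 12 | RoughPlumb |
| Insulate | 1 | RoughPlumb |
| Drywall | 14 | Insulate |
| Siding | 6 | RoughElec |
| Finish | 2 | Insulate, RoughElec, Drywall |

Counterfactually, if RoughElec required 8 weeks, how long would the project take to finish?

18

As given, the longest chain is RoughPlumb→RoughElec→Siding = 1+12+6 = 19, so the finish is 19 weeks.
RoughElec lies on that path, so at 8 weeks the path becomes 15 weeks.
New critical path: RoughPlumb→Insulate→Drywall→Finish = 1+1+14+2 = 18 ⇒ 18 weeks.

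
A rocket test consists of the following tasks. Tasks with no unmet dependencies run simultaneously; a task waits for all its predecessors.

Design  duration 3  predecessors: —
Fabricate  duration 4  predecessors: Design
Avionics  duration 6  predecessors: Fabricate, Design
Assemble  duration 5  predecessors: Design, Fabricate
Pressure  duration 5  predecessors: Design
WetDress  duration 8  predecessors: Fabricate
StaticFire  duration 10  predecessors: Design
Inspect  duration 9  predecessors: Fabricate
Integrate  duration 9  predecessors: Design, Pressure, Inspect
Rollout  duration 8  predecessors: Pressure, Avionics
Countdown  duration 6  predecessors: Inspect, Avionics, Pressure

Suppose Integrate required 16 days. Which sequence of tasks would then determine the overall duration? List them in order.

Design, Fabricate, Inspect, Integrate

As given, the longest chain is Design→Fabricate→Inspect→Integrate = 3+4+9+9 = 25, so the finish is 25 days.
Integrate lies on that path, so at 16 days the path becomes 32 days.
The critical path is still Design→Fabricate→Inspect→Integrate; finish is now 32 days.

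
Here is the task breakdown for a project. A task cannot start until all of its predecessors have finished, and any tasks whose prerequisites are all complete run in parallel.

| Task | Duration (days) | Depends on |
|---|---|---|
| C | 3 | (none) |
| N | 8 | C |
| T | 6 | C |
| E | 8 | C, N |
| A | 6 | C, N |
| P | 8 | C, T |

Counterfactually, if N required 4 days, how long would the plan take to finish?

17

Critical path before the change: C→N→E = 3+8+8 = 19 giving 19 days.
N is on the critical path; changing it to 4 makes that path 15 days.
Now C→T→P = 3+6+8 = 17 is longest, so the finish becomes 17 days.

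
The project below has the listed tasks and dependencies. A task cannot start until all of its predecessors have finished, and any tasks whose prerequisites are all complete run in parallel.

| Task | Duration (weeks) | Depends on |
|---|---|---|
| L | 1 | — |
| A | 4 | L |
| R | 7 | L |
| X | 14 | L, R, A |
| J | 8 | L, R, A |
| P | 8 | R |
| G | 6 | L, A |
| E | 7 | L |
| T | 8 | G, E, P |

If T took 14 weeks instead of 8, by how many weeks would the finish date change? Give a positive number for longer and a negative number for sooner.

6

Actual critical path: L→R→P→T = 1+7+8+8 = 24 ⇒ 24 weeks.
T lies on that path, so at 14 weeks the path becomes 30 weeks.
That remains the longest chain; total 30 weeks.
Change in finish: 30 − 24 = +6 weeks.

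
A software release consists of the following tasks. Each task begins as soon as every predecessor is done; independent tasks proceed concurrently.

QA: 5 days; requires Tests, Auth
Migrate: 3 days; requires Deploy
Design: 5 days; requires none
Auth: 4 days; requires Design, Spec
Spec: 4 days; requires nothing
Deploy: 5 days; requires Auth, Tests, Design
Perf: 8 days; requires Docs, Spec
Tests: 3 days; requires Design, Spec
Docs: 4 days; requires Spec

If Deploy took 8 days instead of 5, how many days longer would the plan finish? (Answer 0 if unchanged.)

3

Critical path before the change: Design→Auth→Deploy→Migrate = 5+4+5+3 = 17 giving 17 days.
Since Deploy is critical, the +3 change carries straight to that chain (now 20 days).
No other chain overtakes it, so the finish is 20 days.
Change in finish: 20 − 17 = +3 days.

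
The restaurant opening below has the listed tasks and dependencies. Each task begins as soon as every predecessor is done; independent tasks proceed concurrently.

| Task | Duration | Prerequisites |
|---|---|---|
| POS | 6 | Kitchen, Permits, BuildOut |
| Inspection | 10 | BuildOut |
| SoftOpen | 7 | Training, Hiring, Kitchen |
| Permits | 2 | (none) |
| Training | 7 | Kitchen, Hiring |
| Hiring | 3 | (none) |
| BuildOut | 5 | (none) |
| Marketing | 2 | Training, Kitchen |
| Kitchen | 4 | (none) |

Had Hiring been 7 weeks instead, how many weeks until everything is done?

The binding path is Kitchen→Training→SoftOpen = 4+7+7 = 18; finish at 18 weeks.
Hiring is off the critical path — its longest chain is 17 weeks, giving 1 of slack.
Now Hiring→Training→SoftOpen = 7+7+7 = 21 is longest, so the finish becomes 21 weeks.

21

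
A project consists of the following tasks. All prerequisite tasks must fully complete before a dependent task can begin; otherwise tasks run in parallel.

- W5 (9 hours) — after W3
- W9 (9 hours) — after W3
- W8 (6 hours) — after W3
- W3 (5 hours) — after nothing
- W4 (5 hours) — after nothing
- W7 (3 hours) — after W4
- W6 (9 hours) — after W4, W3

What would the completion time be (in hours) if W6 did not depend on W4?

Original critical path: W3→W5 = 5+9 = 14 ⇒ 14 hours.
Dropping W4→W6 doesn't change W6's earliest start (5); another predecessor still binds.
After: W3→W5 = 5+9 = 14 → 14 hours.

14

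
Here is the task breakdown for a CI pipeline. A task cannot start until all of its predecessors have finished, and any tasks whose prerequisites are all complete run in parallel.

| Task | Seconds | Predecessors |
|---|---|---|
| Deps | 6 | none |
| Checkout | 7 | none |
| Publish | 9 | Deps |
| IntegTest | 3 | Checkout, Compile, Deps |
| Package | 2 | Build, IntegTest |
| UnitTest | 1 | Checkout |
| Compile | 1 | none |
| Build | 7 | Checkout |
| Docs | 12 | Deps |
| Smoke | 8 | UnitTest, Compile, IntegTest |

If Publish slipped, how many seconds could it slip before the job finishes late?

3

Critical path: Checkout→IntegTest→Smoke = 7+3+8 = 18, so the finish is 18 seconds.
The longest chain containing Publish totals 15 seconds.
Slack of Publish = 9 − 6 = 3 seconds.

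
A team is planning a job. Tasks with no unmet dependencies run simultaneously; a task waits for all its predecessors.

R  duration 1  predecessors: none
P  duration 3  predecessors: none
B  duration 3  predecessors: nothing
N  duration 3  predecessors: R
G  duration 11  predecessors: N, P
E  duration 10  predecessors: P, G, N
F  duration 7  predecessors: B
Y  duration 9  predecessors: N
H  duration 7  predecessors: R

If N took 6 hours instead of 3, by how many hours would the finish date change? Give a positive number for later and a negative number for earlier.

Baseline: R→N→G→E = 1+3+11+10 = 25 → 25 hours.
N is on the critical path; changing it to 6 makes that path 28 hours.
No other chain overtakes it, so the finish is 28 hours.
Change in finish: 28 − 25 = +3 hours.

3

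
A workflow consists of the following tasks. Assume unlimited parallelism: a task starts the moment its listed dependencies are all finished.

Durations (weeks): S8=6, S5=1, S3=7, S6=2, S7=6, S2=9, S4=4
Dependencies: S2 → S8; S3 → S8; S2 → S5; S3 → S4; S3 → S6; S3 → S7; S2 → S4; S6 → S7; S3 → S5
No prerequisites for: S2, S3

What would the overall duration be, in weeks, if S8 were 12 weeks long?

21

Baseline: S2→S8 = 9+6 = 15 → 15 weeks.
S8 lies on that path, so at 12 weeks the path becomes 21 weeks.
That remains the longest chain; total 21 weeks.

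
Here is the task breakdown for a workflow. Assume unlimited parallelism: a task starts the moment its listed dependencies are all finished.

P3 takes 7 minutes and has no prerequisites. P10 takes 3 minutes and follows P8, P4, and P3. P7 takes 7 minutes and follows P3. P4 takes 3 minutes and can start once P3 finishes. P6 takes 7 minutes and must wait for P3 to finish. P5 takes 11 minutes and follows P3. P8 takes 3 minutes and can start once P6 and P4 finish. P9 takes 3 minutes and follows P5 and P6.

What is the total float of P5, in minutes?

0

The longest chain is P3→P5→P9 = 7+11+3 = 21; overall finish 21 minutes.
Longest path through P5: 21 minutes (earliest finish 18, latest finish 18).
Float = 21 − 21 = 0.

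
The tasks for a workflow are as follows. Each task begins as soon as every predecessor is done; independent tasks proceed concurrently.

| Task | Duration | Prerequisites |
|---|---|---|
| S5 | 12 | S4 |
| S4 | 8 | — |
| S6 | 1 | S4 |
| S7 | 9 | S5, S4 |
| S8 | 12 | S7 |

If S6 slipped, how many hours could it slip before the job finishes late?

32

Critical path: S4→S5→S7→S8 = 8+12+9+12 = 41, so the finish is 41 hours.
S6 finishes as early as 9 and must finish by 41.
Float = 41 − 9 = 32.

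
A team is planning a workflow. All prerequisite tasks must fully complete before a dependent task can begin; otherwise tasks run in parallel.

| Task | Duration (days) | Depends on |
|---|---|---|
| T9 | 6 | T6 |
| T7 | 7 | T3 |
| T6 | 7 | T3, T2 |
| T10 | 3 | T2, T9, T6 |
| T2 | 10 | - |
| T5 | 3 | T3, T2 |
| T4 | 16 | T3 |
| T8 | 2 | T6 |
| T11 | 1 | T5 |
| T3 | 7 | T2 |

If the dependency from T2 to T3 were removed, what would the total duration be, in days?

26

Before: longest chain T2→T3→T4 = 10+7+16 = 33, finish 33.
Without T2→T3, T3's earliest start moves from 10 to 0.
The longest chain is now T2→T6→T9→T10 = 10+7+6+3 = 26, so the job takes 26 days.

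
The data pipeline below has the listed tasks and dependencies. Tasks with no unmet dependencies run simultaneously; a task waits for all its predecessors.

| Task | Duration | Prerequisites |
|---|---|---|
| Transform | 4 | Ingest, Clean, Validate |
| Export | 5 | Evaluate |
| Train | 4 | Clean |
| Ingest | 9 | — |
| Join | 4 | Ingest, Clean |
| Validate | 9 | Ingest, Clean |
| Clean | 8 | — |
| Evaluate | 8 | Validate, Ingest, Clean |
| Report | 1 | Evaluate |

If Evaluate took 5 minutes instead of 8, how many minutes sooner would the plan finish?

As given, the longest chain is Ingest→Validate→Evaluate→Export = 9+9+8+5 = 31, so the finish is 31 minutes.
Since Evaluate is critical, the -3 change carries straight to that chain (now 28 minutes).
That remains the longest chain; total 28 minutes.
Change in finish: 28 − 31 = -3 minutes.

3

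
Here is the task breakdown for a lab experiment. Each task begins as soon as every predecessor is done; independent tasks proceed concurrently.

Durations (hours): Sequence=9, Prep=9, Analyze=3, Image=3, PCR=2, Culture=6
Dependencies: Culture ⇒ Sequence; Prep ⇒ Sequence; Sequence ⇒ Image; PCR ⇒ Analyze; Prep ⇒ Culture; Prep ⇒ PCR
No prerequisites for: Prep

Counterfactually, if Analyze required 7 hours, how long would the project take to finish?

The binding path is Prep→Culture→Sequence→Image = 9+6+9+3 = 27; finish at 27 hours.
Analyze has 13 hours of float (longest path through it is 14).
The critical path is still Prep→Culture→Sequence→Image; finish is now 27 hours.

27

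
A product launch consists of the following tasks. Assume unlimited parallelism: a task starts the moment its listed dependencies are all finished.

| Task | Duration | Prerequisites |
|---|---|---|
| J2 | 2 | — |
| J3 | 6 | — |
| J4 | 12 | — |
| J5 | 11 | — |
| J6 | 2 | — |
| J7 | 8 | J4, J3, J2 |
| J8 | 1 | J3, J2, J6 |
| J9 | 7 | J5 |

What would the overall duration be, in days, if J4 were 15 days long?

23

The binding path is J4→J7 = 12+8 = 20; finish at 20 days.
J4 is on the critical path; changing it to 15 makes that path 23 days.
The critical path is still J4→J7; finish is now 23 days.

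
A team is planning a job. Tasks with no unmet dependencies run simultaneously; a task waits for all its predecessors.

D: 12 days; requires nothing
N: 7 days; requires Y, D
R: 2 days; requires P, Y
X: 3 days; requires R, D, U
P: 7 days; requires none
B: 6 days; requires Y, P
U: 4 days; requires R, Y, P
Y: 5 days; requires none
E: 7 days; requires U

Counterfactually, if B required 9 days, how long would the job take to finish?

As given, the longest chain is P→R→U→E = 7+2+4+7 = 20, so the finish is 20 days.
B has 7 days of float (longest path through it is 13).
That remains the longest chain; total 20 days.

20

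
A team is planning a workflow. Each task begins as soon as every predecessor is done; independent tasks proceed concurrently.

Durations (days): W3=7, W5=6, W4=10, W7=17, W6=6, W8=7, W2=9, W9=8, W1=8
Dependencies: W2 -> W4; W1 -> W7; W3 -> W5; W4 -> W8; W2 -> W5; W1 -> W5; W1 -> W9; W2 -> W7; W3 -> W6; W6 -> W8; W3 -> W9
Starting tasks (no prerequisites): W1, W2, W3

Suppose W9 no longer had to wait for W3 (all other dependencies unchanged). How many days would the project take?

With the dependency in place, W2→W4→W8 = 9+10+7 = 26 sets the finish at 26 days.
Dropping W3→W9 doesn't change W9's earliest start (8); another predecessor still binds.
The longest chain is now W2→W4→W8 = 9+10+7 = 26, so the project takes 26 days.

26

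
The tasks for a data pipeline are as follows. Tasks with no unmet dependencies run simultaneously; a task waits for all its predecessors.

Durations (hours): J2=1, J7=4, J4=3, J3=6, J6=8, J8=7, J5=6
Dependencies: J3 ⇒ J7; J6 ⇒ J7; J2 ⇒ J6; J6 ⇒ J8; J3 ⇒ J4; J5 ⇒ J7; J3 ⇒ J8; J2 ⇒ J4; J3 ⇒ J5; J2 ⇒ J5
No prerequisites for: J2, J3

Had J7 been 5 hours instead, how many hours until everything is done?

Baseline: J3→J5→J7 = 6+6+4 = 16 → 16 hours.
J7 lies on that path, so at 5 hours the path becomes 17 hours.
No other chain overtakes it, so the finish is 17 hours.

17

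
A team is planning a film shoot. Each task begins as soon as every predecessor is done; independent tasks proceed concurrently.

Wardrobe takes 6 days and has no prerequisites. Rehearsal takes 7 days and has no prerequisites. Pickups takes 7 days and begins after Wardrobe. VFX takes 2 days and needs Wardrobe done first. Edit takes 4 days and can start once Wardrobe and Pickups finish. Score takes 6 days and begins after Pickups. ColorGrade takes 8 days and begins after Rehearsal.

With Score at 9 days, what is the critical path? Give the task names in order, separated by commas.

Wardrobe, Pickups, Score

Actual critical path: Wardrobe→Pickups→Score = 6+7+6 = 19 ⇒ 19 days.
Since Score is critical, the +3 change carries straight to that chain (now 22 days).
The critical path is still Wardrobe→Pickups→Score; finish is now 22 days.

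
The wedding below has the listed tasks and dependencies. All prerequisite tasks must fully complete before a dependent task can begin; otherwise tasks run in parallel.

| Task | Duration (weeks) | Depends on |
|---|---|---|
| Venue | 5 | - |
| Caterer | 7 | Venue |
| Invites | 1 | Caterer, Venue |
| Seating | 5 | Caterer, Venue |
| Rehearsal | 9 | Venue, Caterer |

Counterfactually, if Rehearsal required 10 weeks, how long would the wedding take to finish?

22

Critical path before the change: Venue→Caterer→Rehearsal = 5+7+9 = 21 giving 21 weeks.
Rehearsal is on the critical path; changing it to 10 makes that path 22 weeks.
That remains the longest chain; total 22 weeks.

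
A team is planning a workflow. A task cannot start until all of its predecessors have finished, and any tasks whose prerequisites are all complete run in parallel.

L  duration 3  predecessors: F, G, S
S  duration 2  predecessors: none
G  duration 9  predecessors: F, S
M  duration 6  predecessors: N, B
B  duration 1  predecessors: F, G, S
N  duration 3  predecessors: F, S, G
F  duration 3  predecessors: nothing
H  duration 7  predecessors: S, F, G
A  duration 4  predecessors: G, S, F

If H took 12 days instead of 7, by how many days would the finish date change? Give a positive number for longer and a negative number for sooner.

Critical path before the change: F→G→N→M = 3+9+3+6 = 21 giving 21 days.
The longest path through H is only 19 days, so H has float 2.
The binding chain switches to F→G→H = 3+9+12 = 24; finish 24 days.
Change in finish: 24 − 21 = +3 days.

3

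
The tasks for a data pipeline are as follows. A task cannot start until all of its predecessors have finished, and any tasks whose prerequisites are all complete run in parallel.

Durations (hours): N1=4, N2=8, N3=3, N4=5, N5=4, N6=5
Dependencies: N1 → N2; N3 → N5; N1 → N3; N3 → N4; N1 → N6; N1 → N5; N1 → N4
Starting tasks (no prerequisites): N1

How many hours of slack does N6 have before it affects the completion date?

Critical path: N1→N2 = 4+8 = 12, so the finish is 12 hours.
Longest path through N6: 9 hours (earliest finish 9, latest finish 12).
So N6 can slip 12 − 9 = 3 hours.

3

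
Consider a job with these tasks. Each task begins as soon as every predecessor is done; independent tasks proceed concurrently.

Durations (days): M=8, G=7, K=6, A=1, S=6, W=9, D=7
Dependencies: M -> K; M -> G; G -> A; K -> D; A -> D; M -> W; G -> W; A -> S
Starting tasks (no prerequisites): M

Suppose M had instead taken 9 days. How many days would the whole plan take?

Baseline: M→G→W = 8+7+9 = 24 → 24 days.
M lies on that path, so at 9 days the path becomes 25 days.
That remains the longest chain; total 25 days.

25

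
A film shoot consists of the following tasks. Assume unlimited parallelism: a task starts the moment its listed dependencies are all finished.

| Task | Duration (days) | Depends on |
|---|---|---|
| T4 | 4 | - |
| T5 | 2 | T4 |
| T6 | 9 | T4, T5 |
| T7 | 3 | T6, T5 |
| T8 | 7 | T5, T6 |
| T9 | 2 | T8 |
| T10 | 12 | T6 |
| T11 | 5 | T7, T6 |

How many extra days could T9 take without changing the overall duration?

Critical path: T4→T5→T6→T10 = 4+2+9+12 = 27, so the finish is 27 days.
T9 finishes as early as 24 and must finish by 27.
Float = 27 − 24 = 3.

3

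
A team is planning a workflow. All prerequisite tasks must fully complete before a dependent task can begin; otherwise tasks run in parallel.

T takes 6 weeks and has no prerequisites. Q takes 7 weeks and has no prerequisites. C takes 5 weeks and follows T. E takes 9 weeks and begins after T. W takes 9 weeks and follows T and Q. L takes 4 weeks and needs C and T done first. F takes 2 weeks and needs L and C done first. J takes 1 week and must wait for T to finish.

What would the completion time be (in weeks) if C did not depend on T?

16

Before: longest chain T→C→L→F = 6+5+4+2 = 17, finish 17.
Without T→C, C's earliest start moves from 6 to 0.
New critical path: Q→W = 7+9 = 16 ⇒ 16 weeks.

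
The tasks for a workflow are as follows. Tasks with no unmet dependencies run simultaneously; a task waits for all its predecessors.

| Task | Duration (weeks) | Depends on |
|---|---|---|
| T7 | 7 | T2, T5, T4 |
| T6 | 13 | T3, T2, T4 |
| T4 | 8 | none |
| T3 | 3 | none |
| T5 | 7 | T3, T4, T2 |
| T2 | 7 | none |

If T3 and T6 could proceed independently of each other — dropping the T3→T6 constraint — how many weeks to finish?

With the dependency in place, T4→T5→T7 = 8+7+7 = 22 sets the finish at 22 weeks.
Dropping T3→T6 doesn't change T6's earliest start (8); another predecessor still binds.
The longest chain is now T4→T5→T7 = 8+7+7 = 22, so the job takes 22 weeks.

22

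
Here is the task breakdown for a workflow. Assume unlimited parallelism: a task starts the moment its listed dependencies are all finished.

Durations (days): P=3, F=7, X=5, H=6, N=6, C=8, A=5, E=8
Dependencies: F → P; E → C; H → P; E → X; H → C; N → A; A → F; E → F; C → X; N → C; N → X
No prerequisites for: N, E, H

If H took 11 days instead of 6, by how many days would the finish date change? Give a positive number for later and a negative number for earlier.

3

As given, the longest chain is N→A→F→P = 6+5+7+3 = 21, so the finish is 21 days.
H is off the critical path — its longest chain is 19 days, giving 2 of slack.
The binding chain switches to H→C→X = 11+8+5 = 24; finish 24 days.
Change in finish: 24 − 21 = +3 days.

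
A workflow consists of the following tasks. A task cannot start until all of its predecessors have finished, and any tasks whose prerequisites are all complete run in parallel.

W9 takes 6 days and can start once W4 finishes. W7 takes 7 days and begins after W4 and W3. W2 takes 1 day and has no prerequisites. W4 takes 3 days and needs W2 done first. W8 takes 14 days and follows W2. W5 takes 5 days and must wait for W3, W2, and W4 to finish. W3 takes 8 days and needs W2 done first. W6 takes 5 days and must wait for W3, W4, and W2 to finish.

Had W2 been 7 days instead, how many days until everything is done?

22

Actual critical path: W2→W3→W7 = 1+8+7 = 16 ⇒ 16 days.
W2 is on the critical path; changing it to 7 makes that path 22 days.
No other chain overtakes it, so the finish is 22 days.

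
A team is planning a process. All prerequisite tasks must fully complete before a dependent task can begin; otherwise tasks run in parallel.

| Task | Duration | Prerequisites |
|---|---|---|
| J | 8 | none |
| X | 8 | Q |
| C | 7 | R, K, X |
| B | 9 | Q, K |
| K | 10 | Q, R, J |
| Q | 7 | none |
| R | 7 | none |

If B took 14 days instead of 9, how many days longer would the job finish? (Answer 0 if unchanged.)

As given, the longest chain is J→K→B = 8+10+9 = 27, so the finish is 27 days.
B lies on that path, so at 14 days the path becomes 32 days.
The critical path is still J→K→B; finish is now 32 days.
Change in finish: 32 − 27 = +5 days.

5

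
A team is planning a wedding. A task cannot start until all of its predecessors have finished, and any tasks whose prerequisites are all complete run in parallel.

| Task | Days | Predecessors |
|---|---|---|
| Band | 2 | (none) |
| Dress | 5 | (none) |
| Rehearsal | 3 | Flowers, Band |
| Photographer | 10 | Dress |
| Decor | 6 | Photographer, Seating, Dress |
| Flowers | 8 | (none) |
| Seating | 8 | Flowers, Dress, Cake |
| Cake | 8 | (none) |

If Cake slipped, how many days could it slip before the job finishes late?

Flowers→Seating→Decor = 8+8+6 = 22 sets the makespan at 22 days.
Longest path through Cake: 22 days (earliest finish 8, latest finish 8).
So Cake can slip 8 − 8 = 0 days.

0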